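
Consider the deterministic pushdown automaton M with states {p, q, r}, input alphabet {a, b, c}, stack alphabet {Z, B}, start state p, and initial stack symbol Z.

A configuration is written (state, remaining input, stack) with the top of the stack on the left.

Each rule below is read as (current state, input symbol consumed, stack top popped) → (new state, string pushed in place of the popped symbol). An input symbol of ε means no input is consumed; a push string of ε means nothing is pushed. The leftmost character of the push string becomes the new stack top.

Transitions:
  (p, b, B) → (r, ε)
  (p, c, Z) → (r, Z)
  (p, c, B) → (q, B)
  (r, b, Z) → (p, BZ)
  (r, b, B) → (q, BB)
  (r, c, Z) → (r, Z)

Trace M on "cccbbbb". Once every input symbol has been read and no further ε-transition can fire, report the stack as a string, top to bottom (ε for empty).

Z

(p, cccbbbb, Z) ⊢ (r, ccbbbb, Z) ⊢ (r, cbbbb, Z) ⊢ (r, bbbb, Z) ⊢ (p, bbb, BZ) ⊢ (r, bb, Z) ⊢ (p, b, BZ) ⊢ (r, ε, Z)
All input consumed in state r with stack Z.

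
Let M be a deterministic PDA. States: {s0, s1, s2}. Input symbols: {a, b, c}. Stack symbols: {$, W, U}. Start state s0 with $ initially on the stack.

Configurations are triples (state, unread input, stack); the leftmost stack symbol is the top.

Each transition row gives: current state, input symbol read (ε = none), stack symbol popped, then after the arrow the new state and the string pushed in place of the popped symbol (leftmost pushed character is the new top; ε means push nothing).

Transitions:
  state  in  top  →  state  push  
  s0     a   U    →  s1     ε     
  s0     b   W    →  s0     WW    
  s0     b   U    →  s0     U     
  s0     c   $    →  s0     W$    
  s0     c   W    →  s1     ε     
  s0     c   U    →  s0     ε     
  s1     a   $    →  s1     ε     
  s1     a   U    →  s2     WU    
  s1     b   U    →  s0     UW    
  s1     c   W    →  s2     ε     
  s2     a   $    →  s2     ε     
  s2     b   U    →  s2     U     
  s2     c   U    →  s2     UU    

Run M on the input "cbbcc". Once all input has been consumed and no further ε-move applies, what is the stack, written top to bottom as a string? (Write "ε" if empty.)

(s0, cbbcc, $)
  read c, top $: go to s0, push W$ → (s0, bbcc, W$)
  read b, top W: go to s0, push WW → (s0, bcc, WW$)
  read b, top W: go to s0, push WW → (s0, cc, WWW$)
  read c, top W: go to s1, push ε → (s1, c, WW$)
  read c, top W: go to s2, push ε → (s2, ε, W$)
All input consumed in state s2 with stack W$.

W$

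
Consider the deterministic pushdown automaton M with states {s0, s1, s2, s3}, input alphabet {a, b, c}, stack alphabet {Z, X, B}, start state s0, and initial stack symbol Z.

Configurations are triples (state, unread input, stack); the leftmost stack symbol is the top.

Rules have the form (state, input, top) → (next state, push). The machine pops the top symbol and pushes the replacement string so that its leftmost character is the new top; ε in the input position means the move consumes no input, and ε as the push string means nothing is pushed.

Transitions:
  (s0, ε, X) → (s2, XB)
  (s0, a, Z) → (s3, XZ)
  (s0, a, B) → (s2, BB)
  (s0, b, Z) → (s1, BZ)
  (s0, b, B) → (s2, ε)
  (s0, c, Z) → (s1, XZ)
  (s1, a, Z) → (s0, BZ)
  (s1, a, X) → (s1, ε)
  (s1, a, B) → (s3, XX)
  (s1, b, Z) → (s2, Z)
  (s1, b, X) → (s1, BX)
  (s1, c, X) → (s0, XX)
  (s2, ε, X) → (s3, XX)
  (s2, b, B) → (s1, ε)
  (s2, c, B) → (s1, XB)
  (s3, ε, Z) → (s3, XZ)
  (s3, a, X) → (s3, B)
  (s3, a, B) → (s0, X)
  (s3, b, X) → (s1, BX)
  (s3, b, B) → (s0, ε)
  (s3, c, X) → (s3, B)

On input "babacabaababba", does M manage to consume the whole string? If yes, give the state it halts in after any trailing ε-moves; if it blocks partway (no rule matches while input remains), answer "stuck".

s3

(s0, babacabaababba, Z)
  read b, top Z: go to s1, push BZ → (s1, abacabaababba, BZ)
  read a, top B: go to s3, push XX → (s3, bacabaababba, XXZ)
  read b, top X: go to s1, push BX → (s1, acabaababba, BXXZ)
  read a, top B: go to s3, push XX → (s3, cabaababba, XXXXZ)
  read c, top X: go to s3, push B → (s3, abaababba, BXXXZ)
  read a, top B: go to s0, push X → (s0, baababba, XXXXZ)
  ε-move, top X: go to s2, push XB → (s2, baababba, XBXXXZ)
  ε-move, top X: go to s3, push XX → (s3, baababba, XXBXXXZ)
  read b, top X: go to s1, push BX → (s1, aababba, BXXBXXXZ)
  read a, top B: go to s3, push XX → (s3, ababba, XXXXBXXXZ)
  read a, top X: go to s3, push B → (s3, babba, BXXXBXXXZ)
  read b, top B: go to s0, push ε → (s0, abba, XXXBXXXZ)
  ε-move, top X: go to s2, push XB → (s2, abba, XBXXBXXXZ)
  ε-move, top X: go to s3, push XX → (s3, abba, XXBXXBXXXZ)
  read a, top X: go to s3, push B → (s3, bba, BXBXXBXXXZ)
  read b, top B: go to s0, push ε → (s0, ba, XBXXBXXXZ)
  ε-move, top X: go to s2, push XB → (s2, ba, XBBXXBXXXZ)
  ε-move, top X: go to s3, push XX → (s3, ba, XXBBXXBXXXZ)
  read b, top X: go to s1, push BX → (s1, a, BXXBBXXBXXXZ)
  read a, top B: go to s3, push XX → (s3, ε, XXXXBBXXBXXXZ)
All input consumed; M is in state s3.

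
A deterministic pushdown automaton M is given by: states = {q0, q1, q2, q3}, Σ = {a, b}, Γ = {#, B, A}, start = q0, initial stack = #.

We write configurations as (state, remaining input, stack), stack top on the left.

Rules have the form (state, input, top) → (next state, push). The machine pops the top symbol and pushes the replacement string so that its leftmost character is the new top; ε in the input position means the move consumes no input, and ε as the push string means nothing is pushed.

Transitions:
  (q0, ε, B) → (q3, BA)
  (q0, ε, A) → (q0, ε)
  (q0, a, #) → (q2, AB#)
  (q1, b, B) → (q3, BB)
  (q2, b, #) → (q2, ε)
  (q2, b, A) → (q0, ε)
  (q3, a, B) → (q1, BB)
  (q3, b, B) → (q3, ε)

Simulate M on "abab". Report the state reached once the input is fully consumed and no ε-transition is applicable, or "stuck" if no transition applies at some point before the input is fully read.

q3

(q0, abab, #) ⊢ (q2, bab, AB#) ⊢ (q0, ab, B#) ⊢ (q3, ab, BA#) ⊢ (q1, b, BBA#) ⊢ (q3, ε, BBBA#)
All input consumed; M is in state q3.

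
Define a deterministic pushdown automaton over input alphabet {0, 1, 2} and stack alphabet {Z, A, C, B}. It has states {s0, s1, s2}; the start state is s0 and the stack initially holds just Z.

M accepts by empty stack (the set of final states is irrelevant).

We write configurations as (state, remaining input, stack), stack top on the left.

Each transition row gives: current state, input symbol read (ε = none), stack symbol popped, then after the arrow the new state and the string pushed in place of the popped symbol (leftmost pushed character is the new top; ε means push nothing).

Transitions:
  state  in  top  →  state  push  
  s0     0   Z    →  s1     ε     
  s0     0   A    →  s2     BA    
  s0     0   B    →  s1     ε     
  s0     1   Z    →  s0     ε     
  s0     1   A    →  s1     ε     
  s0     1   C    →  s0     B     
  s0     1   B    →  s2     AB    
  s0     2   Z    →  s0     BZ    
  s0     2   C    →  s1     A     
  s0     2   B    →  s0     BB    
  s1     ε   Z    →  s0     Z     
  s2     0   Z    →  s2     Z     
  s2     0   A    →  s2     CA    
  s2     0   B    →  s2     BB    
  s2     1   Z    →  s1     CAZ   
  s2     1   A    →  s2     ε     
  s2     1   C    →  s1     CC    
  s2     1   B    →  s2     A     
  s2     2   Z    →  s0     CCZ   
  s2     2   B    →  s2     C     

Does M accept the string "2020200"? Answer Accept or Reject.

Accept

(s0, 2020200, Z)
  read 2, top Z: go to s0, push BZ → (s0, 020200, BZ)
  read 0, top B: go to s1, push ε → (s1, 20200, Z)
  ε-move, top Z: go to s0, push Z → (s0, 20200, Z)
  read 2, top Z: go to s0, push BZ → (s0, 0200, BZ)
  read 0, top B: go to s1, push ε → (s1, 200, Z)
  ε-move, top Z: go to s0, push Z → (s0, 200, Z)
  read 2, top Z: go to s0, push BZ → (s0, 00, BZ)
  read 0, top B: go to s1, push ε → (s1, 0, Z)
  ε-move, top Z: go to s0, push Z → (s0, 0, Z)
  read 0, top Z: go to s1, push ε → (s1, ε, ε)
All input consumed and the stack is empty.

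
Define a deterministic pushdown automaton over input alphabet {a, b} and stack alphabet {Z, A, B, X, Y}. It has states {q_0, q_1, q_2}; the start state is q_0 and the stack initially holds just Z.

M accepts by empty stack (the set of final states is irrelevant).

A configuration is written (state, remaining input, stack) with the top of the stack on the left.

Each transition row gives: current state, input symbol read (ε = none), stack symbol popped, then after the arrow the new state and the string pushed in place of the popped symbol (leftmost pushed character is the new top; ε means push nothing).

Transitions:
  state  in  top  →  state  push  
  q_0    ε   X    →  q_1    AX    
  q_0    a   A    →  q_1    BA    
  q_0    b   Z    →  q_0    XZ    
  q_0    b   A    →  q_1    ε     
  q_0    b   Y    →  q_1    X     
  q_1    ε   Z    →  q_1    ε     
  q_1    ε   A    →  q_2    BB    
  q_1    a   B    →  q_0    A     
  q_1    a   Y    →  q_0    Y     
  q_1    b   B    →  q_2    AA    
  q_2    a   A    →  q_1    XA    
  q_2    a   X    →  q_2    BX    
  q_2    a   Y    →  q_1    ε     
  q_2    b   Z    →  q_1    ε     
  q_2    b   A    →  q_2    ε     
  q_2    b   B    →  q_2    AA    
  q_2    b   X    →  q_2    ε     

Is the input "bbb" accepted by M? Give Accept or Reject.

Reject

(q_0, bbb, Z)
  read b, top Z: go to q_0, push XZ → (q_0, bb, XZ)
  ε-move, top X: go to q_1, push AX → (q_1, bb, AXZ)
  ε-move, top A: go to q_2, push BB → (q_2, bb, BBXZ)
  read b, top B: go to q_2, push AA → (q_2, b, AABXZ)
  read b, top A: go to q_2, push ε → (q_2, ε, ABXZ)
All input consumed; stack is ABXZ, not empty, and no further ε-move applies.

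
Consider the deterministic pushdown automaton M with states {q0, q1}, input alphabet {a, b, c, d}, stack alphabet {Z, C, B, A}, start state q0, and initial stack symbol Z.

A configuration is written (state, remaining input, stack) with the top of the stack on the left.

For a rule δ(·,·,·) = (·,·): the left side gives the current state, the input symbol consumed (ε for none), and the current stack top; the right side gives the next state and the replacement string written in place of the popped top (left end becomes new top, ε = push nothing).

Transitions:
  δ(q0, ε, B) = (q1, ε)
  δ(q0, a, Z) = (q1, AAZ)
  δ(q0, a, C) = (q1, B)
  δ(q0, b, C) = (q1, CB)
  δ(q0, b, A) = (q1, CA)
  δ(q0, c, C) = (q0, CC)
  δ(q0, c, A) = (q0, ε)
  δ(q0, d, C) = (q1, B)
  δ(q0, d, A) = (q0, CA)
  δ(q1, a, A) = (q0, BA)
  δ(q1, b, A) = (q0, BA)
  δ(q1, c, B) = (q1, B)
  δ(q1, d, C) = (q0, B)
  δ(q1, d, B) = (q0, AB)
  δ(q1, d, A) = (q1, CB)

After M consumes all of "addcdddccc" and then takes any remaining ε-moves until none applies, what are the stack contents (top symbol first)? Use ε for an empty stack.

BABAZ

(q0, addcdddccc, Z)
  read a, top Z: go to q1, push AAZ → (q1, ddcdddccc, AAZ)
  read d, top A: go to q1, push CB → (q1, dcdddccc, CBAZ)
  read d, top C: go to q0, push B → (q0, cdddccc, BBAZ)
  ε-move, top B: go to q1, push ε → (q1, cdddccc, BAZ)
  read c, top B: go to q1, push B → (q1, dddccc, BAZ)
  read d, top B: go to q0, push AB → (q0, ddccc, ABAZ)
  read d, top A: go to q0, push CA → (q0, dccc, CABAZ)
  read d, top C: go to q1, push B → (q1, ccc, BABAZ)
  read c, top B: go to q1, push B → (q1, cc, BABAZ)
  read c, top B: go to q1, push B → (q1, c, BABAZ)
  read c, top B: go to q1, push B → (q1, ε, BABAZ)
All input consumed in state q1 with stack BABAZ.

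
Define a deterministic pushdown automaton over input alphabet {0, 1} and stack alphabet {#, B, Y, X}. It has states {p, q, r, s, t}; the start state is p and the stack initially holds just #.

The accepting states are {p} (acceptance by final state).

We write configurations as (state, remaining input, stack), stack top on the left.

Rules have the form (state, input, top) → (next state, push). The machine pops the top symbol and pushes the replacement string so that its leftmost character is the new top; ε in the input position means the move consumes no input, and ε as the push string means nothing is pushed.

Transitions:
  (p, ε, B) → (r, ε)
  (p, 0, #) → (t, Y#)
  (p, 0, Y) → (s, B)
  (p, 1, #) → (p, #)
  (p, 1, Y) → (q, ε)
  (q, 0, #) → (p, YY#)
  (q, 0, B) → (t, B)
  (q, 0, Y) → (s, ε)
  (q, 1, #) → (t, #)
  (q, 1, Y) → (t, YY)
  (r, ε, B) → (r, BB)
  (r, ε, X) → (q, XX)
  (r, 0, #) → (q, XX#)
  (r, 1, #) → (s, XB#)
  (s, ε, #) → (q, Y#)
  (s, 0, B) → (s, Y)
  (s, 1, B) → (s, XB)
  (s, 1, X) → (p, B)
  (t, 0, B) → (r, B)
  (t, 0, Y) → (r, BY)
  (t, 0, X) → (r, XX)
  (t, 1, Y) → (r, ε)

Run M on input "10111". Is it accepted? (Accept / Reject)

Accept

(p, 10111, #)
  read 1, top #: go to p, push # → (p, 0111, #)
  read 0, top #: go to t, push Y# → (t, 111, Y#)
  read 1, top Y: go to r, push ε → (r, 11, #)
  read 1, top #: go to s, push XB# → (s, 1, XB#)
  read 1, top X: go to p, push B → (p, ε, BB#)
All input consumed; state p ∈ F.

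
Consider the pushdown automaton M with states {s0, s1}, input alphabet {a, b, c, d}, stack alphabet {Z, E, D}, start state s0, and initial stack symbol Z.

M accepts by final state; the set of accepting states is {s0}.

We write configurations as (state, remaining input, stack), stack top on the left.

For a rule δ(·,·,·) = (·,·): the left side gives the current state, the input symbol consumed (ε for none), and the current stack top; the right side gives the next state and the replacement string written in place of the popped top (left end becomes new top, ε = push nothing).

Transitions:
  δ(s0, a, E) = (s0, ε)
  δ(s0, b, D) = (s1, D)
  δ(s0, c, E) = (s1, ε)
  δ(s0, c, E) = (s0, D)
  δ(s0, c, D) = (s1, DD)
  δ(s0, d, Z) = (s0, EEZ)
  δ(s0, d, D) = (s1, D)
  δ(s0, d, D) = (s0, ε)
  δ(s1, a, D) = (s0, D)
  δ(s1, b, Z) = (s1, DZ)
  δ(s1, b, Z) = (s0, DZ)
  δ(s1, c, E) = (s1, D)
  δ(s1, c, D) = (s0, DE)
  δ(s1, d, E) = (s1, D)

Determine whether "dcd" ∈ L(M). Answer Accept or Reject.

One accepting computation: (s0, dcd, Z) ⊢ (s0, cd, EEZ) ⊢ (s0, d, DEZ) ⊢ (s0, ε, EZ)
All input consumed and state s0 ∈ F.

Accept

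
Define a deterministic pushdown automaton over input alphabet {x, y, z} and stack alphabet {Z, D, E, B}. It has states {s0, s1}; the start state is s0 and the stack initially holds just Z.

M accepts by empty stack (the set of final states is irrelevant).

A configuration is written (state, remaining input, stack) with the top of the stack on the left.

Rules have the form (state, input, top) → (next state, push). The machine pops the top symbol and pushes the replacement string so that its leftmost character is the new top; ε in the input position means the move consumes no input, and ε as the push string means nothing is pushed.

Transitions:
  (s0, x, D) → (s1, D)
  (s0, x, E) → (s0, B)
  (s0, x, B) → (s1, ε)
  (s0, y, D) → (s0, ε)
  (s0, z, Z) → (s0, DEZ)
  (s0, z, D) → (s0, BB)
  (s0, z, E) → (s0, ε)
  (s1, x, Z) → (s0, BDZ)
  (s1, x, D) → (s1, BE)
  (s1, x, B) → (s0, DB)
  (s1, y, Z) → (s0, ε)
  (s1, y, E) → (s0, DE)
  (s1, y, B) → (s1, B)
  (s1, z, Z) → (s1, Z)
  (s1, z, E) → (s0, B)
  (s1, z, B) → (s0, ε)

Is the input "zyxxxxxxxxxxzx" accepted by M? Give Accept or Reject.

Reject

(s0, zyxxxxxxxxxxzx, Z)
  read z, top Z: go to s0, push DEZ → (s0, yxxxxxxxxxxzx, DEZ)
  read y, top D: go to s0, push ε → (s0, xxxxxxxxxxzx, EZ)
  read x, top E: go to s0, push B → (s0, xxxxxxxxxzx, BZ)
  read x, top B: go to s1, push ε → (s1, xxxxxxxxzx, Z)
  read x, top Z: go to s0, push BDZ → (s0, xxxxxxxzx, BDZ)
  read x, top B: go to s1, push ε → (s1, xxxxxxzx, DZ)
  read x, top D: go to s1, push BE → (s1, xxxxxzx, BEZ)
  read x, top B: go to s0, push DB → (s0, xxxxzx, DBEZ)
  read x, top D: go to s1, push D → (s1, xxxzx, DBEZ)
  read x, top D: go to s1, push BE → (s1, xxzx, BEBEZ)
  read x, top B: go to s0, push DB → (s0, xzx, DBEBEZ)
  read x, top D: go to s1, push D → (s1, zx, DBEBEZ)
No transition applies at (s1, zx, DBEBEZ); input not fully consumed.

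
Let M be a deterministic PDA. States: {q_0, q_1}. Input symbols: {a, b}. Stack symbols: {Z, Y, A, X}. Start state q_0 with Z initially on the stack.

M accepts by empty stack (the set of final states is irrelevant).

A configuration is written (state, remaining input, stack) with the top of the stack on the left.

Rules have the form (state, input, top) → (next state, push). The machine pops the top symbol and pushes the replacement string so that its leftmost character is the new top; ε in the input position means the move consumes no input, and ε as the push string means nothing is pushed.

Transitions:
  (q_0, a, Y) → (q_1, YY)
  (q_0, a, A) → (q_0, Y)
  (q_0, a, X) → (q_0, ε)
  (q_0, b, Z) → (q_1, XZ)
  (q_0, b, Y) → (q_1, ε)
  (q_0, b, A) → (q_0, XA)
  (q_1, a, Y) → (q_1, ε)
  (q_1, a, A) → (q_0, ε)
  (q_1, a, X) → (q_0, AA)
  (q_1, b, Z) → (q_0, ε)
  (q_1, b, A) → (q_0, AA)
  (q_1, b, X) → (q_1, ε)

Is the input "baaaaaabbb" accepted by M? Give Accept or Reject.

(q_0, baaaaaabbb, Z)
  read b, top Z: go to q_1, push XZ → (q_1, aaaaaabbb, XZ)
  read a, top X: go to q_0, push AA → (q_0, aaaaabbb, AAZ)
  read a, top A: go to q_0, push Y → (q_0, aaaabbb, YAZ)
  read a, top Y: go to q_1, push YY → (q_1, aaabbb, YYAZ)
  read a, top Y: go to q_1, push ε → (q_1, aabbb, YAZ)
  read a, top Y: go to q_1, push ε → (q_1, abbb, AZ)
  read a, top A: go to q_0, push ε → (q_0, bbb, Z)
  read b, top Z: go to q_1, push XZ → (q_1, bb, XZ)
  read b, top X: go to q_1, push ε → (q_1, b, Z)
  read b, top Z: go to q_0, push ε → (q_0, ε, ε)
All input consumed and the stack is empty.

Accept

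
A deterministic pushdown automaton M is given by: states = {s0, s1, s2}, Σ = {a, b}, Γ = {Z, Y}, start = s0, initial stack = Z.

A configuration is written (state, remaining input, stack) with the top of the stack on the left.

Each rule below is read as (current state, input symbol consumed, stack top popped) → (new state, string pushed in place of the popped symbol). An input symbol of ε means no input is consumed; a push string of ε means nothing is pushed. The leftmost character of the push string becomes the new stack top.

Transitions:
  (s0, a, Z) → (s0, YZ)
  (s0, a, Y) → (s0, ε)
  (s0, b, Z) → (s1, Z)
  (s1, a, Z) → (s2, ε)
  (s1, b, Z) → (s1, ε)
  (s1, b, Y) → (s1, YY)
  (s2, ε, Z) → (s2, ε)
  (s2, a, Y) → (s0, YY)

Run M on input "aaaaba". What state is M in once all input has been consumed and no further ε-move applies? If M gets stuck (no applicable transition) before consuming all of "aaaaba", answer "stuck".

(s0, aaaaba, Z)
  read a, top Z: go to s0, push YZ → (s0, aaaba, YZ)
  read a, top Y: go to s0, push ε → (s0, aaba, Z)
  read a, top Z: go to s0, push YZ → (s0, aba, YZ)
  read a, top Y: go to s0, push ε → (s0, ba, Z)
  read b, top Z: go to s1, push Z → (s1, a, Z)
  read a, top Z: go to s2, push ε → (s2, ε, ε)
All input consumed; M is in state s2.

s2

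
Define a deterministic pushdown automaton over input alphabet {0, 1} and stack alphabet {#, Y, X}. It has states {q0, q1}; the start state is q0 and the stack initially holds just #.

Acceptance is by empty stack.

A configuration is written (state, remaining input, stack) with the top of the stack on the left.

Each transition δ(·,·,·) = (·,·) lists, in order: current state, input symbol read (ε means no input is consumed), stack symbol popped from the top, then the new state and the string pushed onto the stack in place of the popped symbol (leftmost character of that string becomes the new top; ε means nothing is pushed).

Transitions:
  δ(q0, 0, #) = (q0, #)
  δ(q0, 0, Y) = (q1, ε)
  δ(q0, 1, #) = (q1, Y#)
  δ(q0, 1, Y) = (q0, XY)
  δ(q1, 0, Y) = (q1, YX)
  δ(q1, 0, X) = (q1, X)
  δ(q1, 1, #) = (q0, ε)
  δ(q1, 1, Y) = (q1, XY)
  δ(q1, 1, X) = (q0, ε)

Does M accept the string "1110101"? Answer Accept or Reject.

(q0, 1110101, #)
  read 1, top #: go to q1, push Y# → (q1, 110101, Y#)
  read 1, top Y: go to q1, push XY → (q1, 10101, XY#)
  read 1, top X: go to q0, push ε → (q0, 0101, Y#)
  read 0, top Y: go to q1, push ε → (q1, 101, #)
  read 1, top #: go to q0, push ε → (q0, 01, ε)
No transition applies at (q0, 01, ε); input not fully consumed.

Reject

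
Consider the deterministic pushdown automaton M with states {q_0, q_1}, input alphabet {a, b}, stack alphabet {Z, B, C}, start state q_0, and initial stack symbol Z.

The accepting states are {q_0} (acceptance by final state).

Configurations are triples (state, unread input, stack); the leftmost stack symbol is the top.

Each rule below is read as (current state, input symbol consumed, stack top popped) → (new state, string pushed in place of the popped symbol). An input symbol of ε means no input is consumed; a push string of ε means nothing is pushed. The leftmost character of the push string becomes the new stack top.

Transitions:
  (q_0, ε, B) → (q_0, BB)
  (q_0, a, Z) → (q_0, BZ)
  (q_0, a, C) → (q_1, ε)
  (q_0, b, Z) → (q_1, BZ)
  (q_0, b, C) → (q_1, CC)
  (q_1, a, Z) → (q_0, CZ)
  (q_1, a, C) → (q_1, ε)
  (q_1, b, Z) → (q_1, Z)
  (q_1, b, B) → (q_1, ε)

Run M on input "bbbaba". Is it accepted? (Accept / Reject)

(q_0, bbbaba, Z)
  read b, top Z: go to q_1, push BZ → (q_1, bbaba, BZ)
  read b, top B: go to q_1, push ε → (q_1, baba, Z)
  read b, top Z: go to q_1, push Z → (q_1, aba, Z)
  read a, top Z: go to q_0, push CZ → (q_0, ba, CZ)
  read b, top C: go to q_1, push CC → (q_1, a, CCZ)
  read a, top C: go to q_1, push ε → (q_1, ε, CZ)
All input consumed; state q_1 ∉ F and no further ε-move applies.

Reject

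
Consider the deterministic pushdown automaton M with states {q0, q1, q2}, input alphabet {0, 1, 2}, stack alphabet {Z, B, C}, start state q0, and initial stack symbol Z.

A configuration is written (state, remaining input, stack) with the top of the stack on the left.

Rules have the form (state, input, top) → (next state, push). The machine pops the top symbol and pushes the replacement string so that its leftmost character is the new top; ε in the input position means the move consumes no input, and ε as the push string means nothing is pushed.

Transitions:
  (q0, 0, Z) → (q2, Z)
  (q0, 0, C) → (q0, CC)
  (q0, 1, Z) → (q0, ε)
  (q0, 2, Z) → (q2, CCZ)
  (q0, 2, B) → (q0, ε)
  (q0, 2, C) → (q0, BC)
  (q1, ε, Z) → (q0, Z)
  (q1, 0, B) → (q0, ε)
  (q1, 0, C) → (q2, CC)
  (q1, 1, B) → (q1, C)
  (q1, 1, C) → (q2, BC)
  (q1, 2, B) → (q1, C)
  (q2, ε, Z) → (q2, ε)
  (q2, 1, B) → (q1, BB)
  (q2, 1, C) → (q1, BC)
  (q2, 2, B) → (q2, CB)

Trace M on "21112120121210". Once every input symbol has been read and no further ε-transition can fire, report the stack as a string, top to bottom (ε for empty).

(q0, 21112120121210, Z)
  read 2, top Z: go to q2, push CCZ → (q2, 1112120121210, CCZ)
  read 1, top C: go to q1, push BC → (q1, 112120121210, BCCZ)
  read 1, top B: go to q1, push C → (q1, 12120121210, CCCZ)
  read 1, top C: go to q2, push BC → (q2, 2120121210, BCCCZ)
  read 2, top B: go to q2, push CB → (q2, 120121210, CBCCCZ)
  read 1, top C: go to q1, push BC → (q1, 20121210, BCBCCCZ)
  read 2, top B: go to q1, push C → (q1, 0121210, CCBCCCZ)
  read 0, top C: go to q2, push CC → (q2, 121210, CCCBCCCZ)
  read 1, top C: go to q1, push BC → (q1, 21210, BCCCBCCCZ)
  read 2, top B: go to q1, push C → (q1, 1210, CCCCBCCCZ)
  read 1, top C: go to q2, push BC → (q2, 210, BCCCCBCCCZ)
  read 2, top B: go to q2, push CB → (q2, 10, CBCCCCBCCCZ)
  read 1, top C: go to q1, push BC → (q1, 0, BCBCCCCBCCCZ)
  read 0, top B: go to q0, push ε → (q0, ε, CBCCCCBCCCZ)
All input consumed in state q0 with stack CBCCCCBCCCZ.

CBCCCCBCCCZ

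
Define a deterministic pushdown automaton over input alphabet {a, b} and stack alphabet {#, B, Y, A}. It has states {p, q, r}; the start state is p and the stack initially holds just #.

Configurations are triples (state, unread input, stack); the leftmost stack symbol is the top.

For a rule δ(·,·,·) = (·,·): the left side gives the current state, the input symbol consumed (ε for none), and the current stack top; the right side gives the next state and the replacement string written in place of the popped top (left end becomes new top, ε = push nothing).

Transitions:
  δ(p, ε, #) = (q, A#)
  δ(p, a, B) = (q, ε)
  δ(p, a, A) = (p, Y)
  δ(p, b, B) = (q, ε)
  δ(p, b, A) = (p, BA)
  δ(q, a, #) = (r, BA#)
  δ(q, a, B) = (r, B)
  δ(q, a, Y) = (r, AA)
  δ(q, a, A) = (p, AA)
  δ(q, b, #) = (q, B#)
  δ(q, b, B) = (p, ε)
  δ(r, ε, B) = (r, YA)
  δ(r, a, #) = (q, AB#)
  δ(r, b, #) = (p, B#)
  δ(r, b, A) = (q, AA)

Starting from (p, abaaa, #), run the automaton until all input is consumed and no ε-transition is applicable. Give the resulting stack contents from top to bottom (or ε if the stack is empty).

YAA#

(p, abaaa, #) ⊢ (q, abaaa, A#) ⊢ (p, baaa, AA#) ⊢ (p, aaa, BAA#) ⊢ (q, aa, AA#) ⊢ (p, a, AAA#) ⊢ (p, ε, YAA#)
All input consumed in state p with stack YAA#.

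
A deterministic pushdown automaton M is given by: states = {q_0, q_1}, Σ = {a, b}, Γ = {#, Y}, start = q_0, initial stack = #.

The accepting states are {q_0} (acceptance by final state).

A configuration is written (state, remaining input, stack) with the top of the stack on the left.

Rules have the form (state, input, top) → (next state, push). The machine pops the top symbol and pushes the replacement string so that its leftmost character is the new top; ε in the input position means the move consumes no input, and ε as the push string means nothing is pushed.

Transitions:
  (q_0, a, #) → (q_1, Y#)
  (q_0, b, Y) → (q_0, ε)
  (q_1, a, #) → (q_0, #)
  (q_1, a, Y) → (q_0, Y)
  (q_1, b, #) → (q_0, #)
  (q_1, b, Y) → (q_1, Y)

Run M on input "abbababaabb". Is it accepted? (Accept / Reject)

(q_0, abbababaabb, #)
  read a, top #: go to q_1, push Y# → (q_1, bbababaabb, Y#)
  read b, top Y: go to q_1, push Y → (q_1, bababaabb, Y#)
  read b, top Y: go to q_1, push Y → (q_1, ababaabb, Y#)
  read a, top Y: go to q_0, push Y → (q_0, babaabb, Y#)
  read b, top Y: go to q_0, push ε → (q_0, abaabb, #)
  read a, top #: go to q_1, push Y# → (q_1, baabb, Y#)
  read b, top Y: go to q_1, push Y → (q_1, aabb, Y#)
  read a, top Y: go to q_0, push Y → (q_0, abb, Y#)
No transition applies at (q_0, abb, Y#); input not fully consumed.

Reject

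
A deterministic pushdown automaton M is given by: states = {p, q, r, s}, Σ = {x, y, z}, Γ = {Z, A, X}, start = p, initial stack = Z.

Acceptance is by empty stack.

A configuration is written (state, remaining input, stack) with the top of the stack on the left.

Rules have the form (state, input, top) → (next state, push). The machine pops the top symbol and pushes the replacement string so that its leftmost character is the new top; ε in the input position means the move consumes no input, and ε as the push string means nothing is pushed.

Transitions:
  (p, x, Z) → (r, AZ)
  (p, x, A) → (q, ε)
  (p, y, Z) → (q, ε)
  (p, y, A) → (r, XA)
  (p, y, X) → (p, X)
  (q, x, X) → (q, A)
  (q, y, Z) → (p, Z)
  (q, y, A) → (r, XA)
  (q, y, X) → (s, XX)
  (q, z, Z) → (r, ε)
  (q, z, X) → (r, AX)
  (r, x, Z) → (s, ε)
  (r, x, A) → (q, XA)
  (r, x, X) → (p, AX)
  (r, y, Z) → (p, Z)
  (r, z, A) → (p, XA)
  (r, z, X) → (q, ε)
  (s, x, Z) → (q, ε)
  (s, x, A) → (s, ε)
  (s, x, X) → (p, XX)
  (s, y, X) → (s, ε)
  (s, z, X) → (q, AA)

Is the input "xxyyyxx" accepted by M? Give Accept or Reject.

Accept

(p, xxyyyxx, Z)
  read x, top Z: go to r, push AZ → (r, xyyyxx, AZ)
  read x, top A: go to q, push XA → (q, yyyxx, XAZ)
  read y, top X: go to s, push XX → (s, yyxx, XXAZ)
  read y, top X: go to s, push ε → (s, yxx, XAZ)
  read y, top X: go to s, push ε → (s, xx, AZ)
  read x, top A: go to s, push ε → (s, x, Z)
  read x, top Z: go to q, push ε → (q, ε, ε)
All input consumed and the stack is empty.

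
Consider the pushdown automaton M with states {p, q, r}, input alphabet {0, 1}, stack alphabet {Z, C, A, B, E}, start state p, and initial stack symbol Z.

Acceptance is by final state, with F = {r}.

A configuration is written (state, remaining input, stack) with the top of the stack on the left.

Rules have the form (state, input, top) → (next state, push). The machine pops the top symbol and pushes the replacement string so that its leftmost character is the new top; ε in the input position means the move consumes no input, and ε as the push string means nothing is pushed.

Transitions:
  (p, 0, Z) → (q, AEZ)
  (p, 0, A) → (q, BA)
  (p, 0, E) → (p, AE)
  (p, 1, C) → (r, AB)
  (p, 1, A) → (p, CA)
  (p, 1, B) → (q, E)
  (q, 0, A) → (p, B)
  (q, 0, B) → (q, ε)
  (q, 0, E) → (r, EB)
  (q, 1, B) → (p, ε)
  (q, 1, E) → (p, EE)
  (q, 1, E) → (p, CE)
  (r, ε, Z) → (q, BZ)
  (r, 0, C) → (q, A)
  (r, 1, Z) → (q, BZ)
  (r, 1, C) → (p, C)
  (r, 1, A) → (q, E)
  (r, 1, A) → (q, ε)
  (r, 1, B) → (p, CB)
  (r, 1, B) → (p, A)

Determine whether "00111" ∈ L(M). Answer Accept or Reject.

Accept

One accepting computation: (p, 00111, Z) ⊢ (q, 0111, AEZ) ⊢ (p, 111, BEZ) ⊢ (q, 11, EEZ) ⊢ (p, 1, CEEZ) ⊢ (r, ε, ABEEZ)
All input consumed and state r ∈ F.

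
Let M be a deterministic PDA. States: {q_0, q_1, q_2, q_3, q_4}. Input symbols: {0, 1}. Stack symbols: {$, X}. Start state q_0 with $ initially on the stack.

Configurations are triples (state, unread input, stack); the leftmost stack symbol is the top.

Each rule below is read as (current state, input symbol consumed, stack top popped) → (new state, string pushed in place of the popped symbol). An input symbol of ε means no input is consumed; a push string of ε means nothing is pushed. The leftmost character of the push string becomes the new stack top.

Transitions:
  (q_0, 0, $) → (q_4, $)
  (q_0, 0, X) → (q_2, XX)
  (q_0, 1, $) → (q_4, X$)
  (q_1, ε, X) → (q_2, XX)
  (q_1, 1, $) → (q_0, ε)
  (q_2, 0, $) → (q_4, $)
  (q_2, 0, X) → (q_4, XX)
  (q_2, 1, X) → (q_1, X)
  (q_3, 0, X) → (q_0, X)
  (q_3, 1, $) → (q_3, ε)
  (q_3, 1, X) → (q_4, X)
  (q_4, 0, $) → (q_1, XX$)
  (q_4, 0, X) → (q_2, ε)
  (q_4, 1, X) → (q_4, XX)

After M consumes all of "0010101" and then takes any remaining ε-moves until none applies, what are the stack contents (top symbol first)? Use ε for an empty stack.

(q_0, 0010101, $) ⊢ (q_4, 010101, $) ⊢ (q_1, 10101, XX$) ⊢ (q_2, 10101, XXX$) ⊢ (q_1, 0101, XXX$) ⊢ (q_2, 0101, XXXX$) ⊢ (q_4, 101, XXXXX$) ⊢ (q_4, 01, XXXXXX$) ⊢ (q_2, 1, XXXXX$) ⊢ (q_1, ε, XXXXX$) ⊢ (q_2, ε, XXXXXX$)
All input consumed in state q_2 with stack XXXXXX$.

XXXXXX$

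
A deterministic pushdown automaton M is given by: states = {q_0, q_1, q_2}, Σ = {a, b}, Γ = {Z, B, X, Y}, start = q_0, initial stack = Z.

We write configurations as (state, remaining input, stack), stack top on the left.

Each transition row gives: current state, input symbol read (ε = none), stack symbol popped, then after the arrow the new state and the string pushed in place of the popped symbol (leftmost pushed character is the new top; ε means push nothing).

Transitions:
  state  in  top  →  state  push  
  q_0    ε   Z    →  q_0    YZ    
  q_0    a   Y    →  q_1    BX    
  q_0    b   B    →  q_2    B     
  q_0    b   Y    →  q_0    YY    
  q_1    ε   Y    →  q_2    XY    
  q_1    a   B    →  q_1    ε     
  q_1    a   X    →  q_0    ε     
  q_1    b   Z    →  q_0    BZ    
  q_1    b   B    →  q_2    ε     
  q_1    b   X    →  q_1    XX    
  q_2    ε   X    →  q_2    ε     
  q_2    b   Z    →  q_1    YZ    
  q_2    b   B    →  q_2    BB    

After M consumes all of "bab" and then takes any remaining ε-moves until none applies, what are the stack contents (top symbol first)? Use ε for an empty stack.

YZ

(q_0, bab, Z)
  ε-move, top Z: go to q_0, push YZ → (q_0, bab, YZ)
  read b, top Y: go to q_0, push YY → (q_0, ab, YYZ)
  read a, top Y: go to q_1, push BX → (q_1, b, BXYZ)
  read b, top B: go to q_2, push ε → (q_2, ε, XYZ)
  ε-move, top X: go to q_2, push ε → (q_2, ε, YZ)
All input consumed in state q_2 with stack YZ.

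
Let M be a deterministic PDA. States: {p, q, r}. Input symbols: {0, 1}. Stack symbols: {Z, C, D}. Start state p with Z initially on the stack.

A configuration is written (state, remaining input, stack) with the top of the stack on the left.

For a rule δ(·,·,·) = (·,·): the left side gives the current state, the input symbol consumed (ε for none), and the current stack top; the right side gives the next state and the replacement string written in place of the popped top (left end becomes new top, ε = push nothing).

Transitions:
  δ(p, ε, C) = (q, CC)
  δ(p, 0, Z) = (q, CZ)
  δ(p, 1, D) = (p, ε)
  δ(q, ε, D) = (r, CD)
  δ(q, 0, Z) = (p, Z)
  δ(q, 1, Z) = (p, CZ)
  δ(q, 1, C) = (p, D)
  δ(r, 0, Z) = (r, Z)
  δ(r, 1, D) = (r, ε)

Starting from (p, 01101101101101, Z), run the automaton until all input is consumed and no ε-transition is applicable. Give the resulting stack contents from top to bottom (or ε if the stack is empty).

DZ

(p, 01101101101101, Z)
  read 0, top Z: go to q, push CZ → (q, 1101101101101, CZ)
  read 1, top C: go to p, push D → (p, 101101101101, DZ)
  read 1, top D: go to p, push ε → (p, 01101101101, Z)
  read 0, top Z: go to q, push CZ → (q, 1101101101, CZ)
  read 1, top C: go to p, push D → (p, 101101101, DZ)
  read 1, top D: go to p, push ε → (p, 01101101, Z)
  read 0, top Z: go to q, push CZ → (q, 1101101, CZ)
  read 1, top C: go to p, push D → (p, 101101, DZ)
  read 1, top D: go to p, push ε → (p, 01101, Z)
  read 0, top Z: go to q, push CZ → (q, 1101, CZ)
  read 1, top C: go to p, push D → (p, 101, DZ)
  read 1, top D: go to p, push ε → (p, 01, Z)
  read 0, top Z: go to q, push CZ → (q, 1, CZ)
  read 1, top C: go to p, push D → (p, ε, DZ)
All input consumed in state p with stack DZ.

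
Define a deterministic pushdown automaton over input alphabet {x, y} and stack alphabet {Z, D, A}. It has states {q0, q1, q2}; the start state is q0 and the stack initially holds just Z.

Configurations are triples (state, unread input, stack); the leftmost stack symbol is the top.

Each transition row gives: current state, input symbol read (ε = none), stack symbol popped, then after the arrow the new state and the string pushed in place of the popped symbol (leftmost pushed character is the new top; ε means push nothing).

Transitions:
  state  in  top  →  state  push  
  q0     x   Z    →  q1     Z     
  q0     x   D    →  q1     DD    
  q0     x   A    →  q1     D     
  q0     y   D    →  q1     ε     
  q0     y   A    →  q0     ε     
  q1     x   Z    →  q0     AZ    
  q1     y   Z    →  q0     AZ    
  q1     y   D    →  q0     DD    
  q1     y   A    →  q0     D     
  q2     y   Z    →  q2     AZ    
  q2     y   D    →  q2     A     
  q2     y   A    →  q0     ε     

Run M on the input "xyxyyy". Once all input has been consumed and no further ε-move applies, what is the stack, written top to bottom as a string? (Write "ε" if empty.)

DDZ

(q0, xyxyyy, Z) ⊢ (q1, yxyyy, Z) ⊢ (q0, xyyy, AZ) ⊢ (q1, yyy, DZ) ⊢ (q0, yy, DDZ) ⊢ (q1, y, DZ) ⊢ (q0, ε, DDZ)
All input consumed in state q0 with stack DDZ.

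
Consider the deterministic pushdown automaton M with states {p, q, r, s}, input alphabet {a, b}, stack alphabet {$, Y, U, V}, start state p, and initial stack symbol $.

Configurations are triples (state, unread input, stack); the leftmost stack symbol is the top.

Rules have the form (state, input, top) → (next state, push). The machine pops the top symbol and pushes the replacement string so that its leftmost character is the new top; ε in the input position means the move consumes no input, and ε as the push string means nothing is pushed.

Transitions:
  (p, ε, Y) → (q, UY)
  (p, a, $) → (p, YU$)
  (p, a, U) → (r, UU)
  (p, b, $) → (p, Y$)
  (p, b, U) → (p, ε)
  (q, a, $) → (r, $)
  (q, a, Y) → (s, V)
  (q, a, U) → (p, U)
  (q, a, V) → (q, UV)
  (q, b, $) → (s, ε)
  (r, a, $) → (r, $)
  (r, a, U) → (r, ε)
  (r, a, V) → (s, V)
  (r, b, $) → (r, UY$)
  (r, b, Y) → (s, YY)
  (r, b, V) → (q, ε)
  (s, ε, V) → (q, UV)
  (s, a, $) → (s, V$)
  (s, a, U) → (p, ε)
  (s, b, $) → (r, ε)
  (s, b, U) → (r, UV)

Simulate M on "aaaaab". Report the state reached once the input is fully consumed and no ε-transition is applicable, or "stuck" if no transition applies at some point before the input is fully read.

(p, aaaaab, $) ⊢ (p, aaaab, YU$) ⊢ (q, aaaab, UYU$) ⊢ (p, aaab, UYU$) ⊢ (r, aab, UUYU$) ⊢ (r, ab, UYU$) ⊢ (r, b, YU$) ⊢ (s, ε, YYU$)
All input consumed; M is in state s.

s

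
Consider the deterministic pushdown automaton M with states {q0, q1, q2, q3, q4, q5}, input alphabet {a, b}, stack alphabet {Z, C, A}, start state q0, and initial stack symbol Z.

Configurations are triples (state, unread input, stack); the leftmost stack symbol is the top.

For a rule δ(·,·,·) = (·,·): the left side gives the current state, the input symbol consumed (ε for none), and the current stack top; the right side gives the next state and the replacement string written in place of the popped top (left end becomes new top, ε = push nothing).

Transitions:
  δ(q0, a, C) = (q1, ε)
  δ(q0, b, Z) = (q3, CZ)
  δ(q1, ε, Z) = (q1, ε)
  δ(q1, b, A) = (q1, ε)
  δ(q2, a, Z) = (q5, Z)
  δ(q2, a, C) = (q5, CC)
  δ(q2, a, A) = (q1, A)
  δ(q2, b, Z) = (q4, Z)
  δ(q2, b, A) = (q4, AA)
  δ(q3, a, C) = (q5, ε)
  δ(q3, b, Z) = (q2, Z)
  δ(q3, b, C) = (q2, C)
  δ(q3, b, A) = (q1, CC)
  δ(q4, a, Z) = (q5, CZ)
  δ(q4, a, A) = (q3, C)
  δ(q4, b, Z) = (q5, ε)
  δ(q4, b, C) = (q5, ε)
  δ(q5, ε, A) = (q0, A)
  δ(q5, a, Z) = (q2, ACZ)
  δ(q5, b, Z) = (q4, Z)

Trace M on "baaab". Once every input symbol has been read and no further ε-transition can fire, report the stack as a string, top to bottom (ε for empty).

CZ

(q0, baaab, Z)
  read b, top Z: go to q3, push CZ → (q3, aaab, CZ)
  read a, top C: go to q5, push ε → (q5, aab, Z)
  read a, top Z: go to q2, push ACZ → (q2, ab, ACZ)
  read a, top A: go to q1, push A → (q1, b, ACZ)
  read b, top A: go to q1, push ε → (q1, ε, CZ)
All input consumed in state q1 with stack CZ.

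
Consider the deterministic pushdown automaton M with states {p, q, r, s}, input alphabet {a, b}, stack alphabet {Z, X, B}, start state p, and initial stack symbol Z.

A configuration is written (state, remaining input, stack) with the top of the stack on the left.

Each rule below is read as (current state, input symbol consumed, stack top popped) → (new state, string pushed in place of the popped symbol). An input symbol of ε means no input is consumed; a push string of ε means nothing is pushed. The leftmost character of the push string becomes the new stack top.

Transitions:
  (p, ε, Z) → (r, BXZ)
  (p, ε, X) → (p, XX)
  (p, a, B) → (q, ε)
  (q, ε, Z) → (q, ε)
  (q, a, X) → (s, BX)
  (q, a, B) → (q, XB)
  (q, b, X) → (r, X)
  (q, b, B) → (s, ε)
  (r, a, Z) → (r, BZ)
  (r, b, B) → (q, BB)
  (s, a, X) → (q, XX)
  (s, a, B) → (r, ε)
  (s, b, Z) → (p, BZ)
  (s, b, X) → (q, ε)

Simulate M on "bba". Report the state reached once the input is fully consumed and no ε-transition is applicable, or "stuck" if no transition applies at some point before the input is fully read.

r

(p, bba, Z) ⊢ (r, bba, BXZ) ⊢ (q, ba, BBXZ) ⊢ (s, a, BXZ) ⊢ (r, ε, XZ)
All input consumed; M is in state r.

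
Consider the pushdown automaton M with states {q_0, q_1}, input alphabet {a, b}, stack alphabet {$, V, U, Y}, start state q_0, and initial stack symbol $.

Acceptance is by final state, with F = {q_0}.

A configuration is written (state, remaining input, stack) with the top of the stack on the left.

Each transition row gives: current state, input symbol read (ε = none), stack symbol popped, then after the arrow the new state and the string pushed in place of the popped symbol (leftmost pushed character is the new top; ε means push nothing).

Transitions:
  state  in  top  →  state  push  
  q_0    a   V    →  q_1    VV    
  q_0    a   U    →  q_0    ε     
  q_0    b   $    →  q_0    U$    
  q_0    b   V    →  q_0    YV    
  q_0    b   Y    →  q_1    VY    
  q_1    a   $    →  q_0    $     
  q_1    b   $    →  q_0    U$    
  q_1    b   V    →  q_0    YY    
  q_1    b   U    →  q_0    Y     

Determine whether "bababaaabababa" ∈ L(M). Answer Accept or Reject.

No computation consumes all input and reaches a final state.

Reject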